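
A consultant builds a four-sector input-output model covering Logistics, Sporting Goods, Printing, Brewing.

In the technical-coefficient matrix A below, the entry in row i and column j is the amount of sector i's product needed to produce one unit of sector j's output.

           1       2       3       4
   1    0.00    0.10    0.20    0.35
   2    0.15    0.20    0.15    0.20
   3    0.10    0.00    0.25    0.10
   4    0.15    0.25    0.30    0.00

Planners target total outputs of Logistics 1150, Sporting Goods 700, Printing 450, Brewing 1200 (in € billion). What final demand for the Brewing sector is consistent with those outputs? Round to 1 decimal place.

I − A =
  [   1.00    -0.10    -0.20    -0.35]
  [  -0.15     0.80    -0.15    -0.20]
  [  -0.10     0.00     0.75    -0.10]
  [  -0.15    -0.25    -0.30     1.00]
d = (I − A) x:
  d_1 = (+1.00)·1150 + (-0.10)·700 + (-0.20)·450 + (-0.35)·1200 = 570.0
  d_2 = (-0.15)·1150 + (+0.80)·700 + (-0.15)·450 + (-0.20)·1200 = 80.0
  d_3 = (-0.10)·1150 + (+0.00)·700 + (+0.75)·450 + (-0.10)·1200 = 102.5
  d_4 = (-0.15)·1150 + (-0.25)·700 + (-0.30)·450 + (+1.00)·1200 = 717.5

d_4 = 717.5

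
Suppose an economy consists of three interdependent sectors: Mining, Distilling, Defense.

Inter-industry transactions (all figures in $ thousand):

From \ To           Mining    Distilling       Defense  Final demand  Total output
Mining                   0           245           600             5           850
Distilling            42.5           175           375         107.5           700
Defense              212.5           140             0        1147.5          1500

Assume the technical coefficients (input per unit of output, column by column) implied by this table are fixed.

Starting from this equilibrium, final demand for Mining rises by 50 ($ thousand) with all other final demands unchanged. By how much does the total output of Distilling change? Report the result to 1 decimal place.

Δx_2 = 9.7

Technical coefficients a_ij = z_ij / X_j:
  a_11 = 0/850 = 0.00, a_21 = 42.5/850 = 0.05, a_31 = 212.5/850 = 0.25
  a_12 = 245/700 = 0.35, a_22 = 175/700 = 0.25, a_32 = 140/700 = 0.20
  a_13 = 600/1500 = 0.40, a_23 = 375/1500 = 0.25, a_33 = 0/1500 = 0.00
I − A =
  [   1.00    -0.35    -0.40]
  [  -0.05     0.75    -0.25]
  [  -0.25    -0.20     1.00]
Cofactors of I−A, C_ij = (−1)^(i+j)·(minor ij) (rows/columns in the sector order above):
  C_11 = (0.75)(1.00) − (-0.25)(-0.20) = 0.7000
  C_12 = −[(-0.05)(1.00) − (-0.25)(-0.25)] = 0.1125
  C_13 = (-0.05)(-0.20) − (0.75)(-0.25) = 0.1975
  C_21 = −[(-0.35)(1.00) − (-0.40)(-0.20)] = 0.4300
  C_22 = (1.00)(1.00) − (-0.40)(-0.25) = 0.9000
  C_23 = −[(1.00)(-0.20) − (-0.35)(-0.25)] = 0.2875
  C_31 = (-0.35)(-0.25) − (-0.40)(0.75) = 0.3875
  C_32 = −[(1.00)(-0.25) − (-0.40)(-0.05)] = 0.2700
  C_33 = (1.00)(0.75) − (-0.35)(-0.05) = 0.7325
det(I−A) = Σ_j (I−A)_1j·C_1j = (1.00)(0.7000) + (-0.35)(0.1125) + (-0.40)(0.1975) = 0.581625
adj(I−A) = Cᵀ =
  [ 0.7000   0.4300   0.3875]
  [ 0.1125   0.9000   0.2700]
  [ 0.1975   0.2875   0.7325]
(I − A)⁻¹ = adj(I−A) / det(I−A) ≈
  [   1.2035     0.7393     0.6662]
  [   0.1934     1.5474     0.4642]
  [   0.3396     0.4943     1.2594]
Δx = (I − A)⁻¹ Δd with Δd having +50 in the Mining component and 0 elsewhere.
So Δx_2 = L_21 · (+50), where L_21 = adj(I−A)_21 / det(I−A) = 0.1125 / 0.581625.
Δx_2 = 0.1125 × (+50) / 0.581625 = 5.625 / 0.581625 ≈ 9.7.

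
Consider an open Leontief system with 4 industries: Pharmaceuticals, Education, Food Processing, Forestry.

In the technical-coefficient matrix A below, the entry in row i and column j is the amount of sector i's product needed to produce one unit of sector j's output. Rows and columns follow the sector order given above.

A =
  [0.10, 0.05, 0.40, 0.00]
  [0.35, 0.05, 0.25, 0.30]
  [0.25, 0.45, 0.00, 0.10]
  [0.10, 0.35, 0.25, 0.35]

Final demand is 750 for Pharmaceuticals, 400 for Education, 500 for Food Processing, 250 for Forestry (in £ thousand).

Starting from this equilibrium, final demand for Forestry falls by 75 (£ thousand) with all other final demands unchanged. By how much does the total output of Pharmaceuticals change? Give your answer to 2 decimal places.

I − A =
  [   0.90    -0.05    -0.40     0.00]
  [  -0.35     0.95    -0.25    -0.30]
  [  -0.25    -0.45     1.00    -0.10]
  [  -0.10    -0.35    -0.25     0.65]
Compute the cofactors C_ij = (−1)^(i+j)·(3×3 minor ij) of I−A; the adjugate is their transpose:
adj(I−A) = Cᵀ =
  [ 0.373125   0.162250   0.216875   0.108250]
  [ 0.310625   0.493500   0.316750   0.276500]
  [ 0.265750   0.303375   0.448375   0.209000]
  [ 0.326875   0.407375   0.376375   0.575125]
det(I−A) = Σ_j (I−A)_1j·C_1j = (0.90)(0.373125) + (-0.05)(0.310625) + (-0.40)(0.265750) + (0.00)(0.326875) = 0.21398125
(I − A)⁻¹ = adj(I−A) / det(I−A) ≈
  [   1.7437     0.7582     1.0135     0.5059]
  [   1.4516     2.3063     1.4803     1.2922]
  [   1.2419     1.4178     2.0954     0.9767]
  [   1.5276     1.9038     1.7589     2.6877]
Δx = (I − A)⁻¹ Δd with Δd having -75 in the Forestry component and 0 elsewhere.
So Δx_1 = L_14 · (-75), where L_14 = adj(I−A)_14 / det(I−A) = 0.108250 / 0.21398125.
Δx_1 = 0.108250 × (-75) / 0.21398125 = -8.11875 / 0.21398125 ≈ -37.94.

Δx_1 = -37.94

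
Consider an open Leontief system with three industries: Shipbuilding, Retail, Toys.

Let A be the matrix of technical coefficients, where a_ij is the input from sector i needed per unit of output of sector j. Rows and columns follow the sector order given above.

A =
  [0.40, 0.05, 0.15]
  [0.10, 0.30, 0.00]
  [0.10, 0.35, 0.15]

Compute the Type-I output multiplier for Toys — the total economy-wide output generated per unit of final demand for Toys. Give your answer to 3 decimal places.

m_3 = 1.588

I − A =
  [   0.60    -0.05    -0.15]
  [  -0.10     0.70     0.00]
  [  -0.10    -0.35     0.85]
Cofactors of I−A, C_ij = (−1)^(i+j)·(minor ij) (rows/columns in the sector order above):
  C_11 = (0.70)(0.85) − (0.00)(-0.35) = 0.5950
  C_12 = −[(-0.10)(0.85) − (0.00)(-0.10)] = 0.0850
  C_13 = (-0.10)(-0.35) − (0.70)(-0.10) = 0.1050
  C_21 = −[(-0.05)(0.85) − (-0.15)(-0.35)] = 0.0950
  C_22 = (0.60)(0.85) − (-0.15)(-0.10) = 0.4950
  C_23 = −[(0.60)(-0.35) − (-0.05)(-0.10)] = 0.2150
  C_31 = (-0.05)(0.00) − (-0.15)(0.70) = 0.1050
  C_32 = −[(0.60)(0.00) − (-0.15)(-0.10)] = 0.0150
  C_33 = (0.60)(0.70) − (-0.05)(-0.10) = 0.4150
det(I−A) = Σ_j (I−A)_1j·C_1j = (0.60)(0.5950) + (-0.05)(0.0850) + (-0.15)(0.1050) = 0.3370
adj(I−A) = Cᵀ =
  [ 0.5950   0.0950   0.1050]
  [ 0.0850   0.4950   0.0150]
  [ 0.1050   0.2150   0.4150]
(I − A)⁻¹ = adj(I−A) / det(I−A) ≈
  [   1.7656     0.2819     0.3116]
  [   0.2522     1.4688     0.0445]
  [   0.3116     0.6380     1.2315]
The output multiplier for sector j is the column-j sum of the Leontief inverse (I − A)⁻¹ = adj(I−A) / det(I−A).
Column 3 of adj(I−A): (0.1050, 0.0150, 0.4150); det(I−A) = 0.3370.
m_3 = (0.1050 + 0.0150 + 0.4150) / 0.3370 = 0.535 / 0.3370 ≈ 1.588.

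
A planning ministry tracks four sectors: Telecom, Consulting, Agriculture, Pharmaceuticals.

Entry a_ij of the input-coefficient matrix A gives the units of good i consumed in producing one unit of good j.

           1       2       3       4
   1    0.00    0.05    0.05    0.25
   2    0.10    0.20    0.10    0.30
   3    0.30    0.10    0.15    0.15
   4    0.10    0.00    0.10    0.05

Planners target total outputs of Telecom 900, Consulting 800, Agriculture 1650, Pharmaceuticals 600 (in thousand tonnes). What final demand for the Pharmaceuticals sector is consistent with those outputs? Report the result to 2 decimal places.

I − A =
  [   1.00    -0.05    -0.05    -0.25]
  [  -0.10     0.80    -0.10    -0.30]
  [  -0.30    -0.10     0.85    -0.15]
  [  -0.10     0.00    -0.10     0.95]
d = (I − A) x:
  d_1 = (+1.00)·900 + (-0.05)·800 + (-0.05)·1650 + (-0.25)·600 = 627.50
  d_2 = (-0.10)·900 + (+0.80)·800 + (-0.10)·1650 + (-0.30)·600 = 205.00
  d_3 = (-0.30)·900 + (-0.10)·800 + (+0.85)·1650 + (-0.15)·600 = 962.50
  d_4 = (-0.10)·900 + (+0.00)·800 + (-0.10)·1650 + (+0.95)·600 = 315.00

d_4 = 315.00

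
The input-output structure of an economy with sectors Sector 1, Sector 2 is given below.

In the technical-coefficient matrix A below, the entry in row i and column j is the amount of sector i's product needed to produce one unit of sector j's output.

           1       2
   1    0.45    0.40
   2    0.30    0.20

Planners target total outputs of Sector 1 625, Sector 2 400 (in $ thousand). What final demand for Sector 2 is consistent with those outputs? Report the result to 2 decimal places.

I − A =
  [   0.55    -0.40]
  [  -0.30     0.80]
d = (I − A) x:
  d_1 = (+0.55)·625 + (-0.40)·400 = 183.75
  d_2 = (-0.30)·625 + (+0.80)·400 = 132.50

d_2 = 132.50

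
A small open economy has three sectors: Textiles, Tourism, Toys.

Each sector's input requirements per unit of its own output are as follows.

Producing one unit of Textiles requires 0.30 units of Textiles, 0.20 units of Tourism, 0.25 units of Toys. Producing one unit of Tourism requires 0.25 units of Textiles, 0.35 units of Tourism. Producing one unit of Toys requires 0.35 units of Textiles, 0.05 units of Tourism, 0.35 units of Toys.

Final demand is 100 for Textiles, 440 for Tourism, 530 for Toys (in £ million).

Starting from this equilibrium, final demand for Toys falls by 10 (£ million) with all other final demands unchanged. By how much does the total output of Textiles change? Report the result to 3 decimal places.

I − A =
  [   0.70    -0.25    -0.35]
  [  -0.20     0.65    -0.05]
  [  -0.25     0.00     0.65]
Cofactors of I−A, C_ij = (−1)^(i+j)·(minor ij) (rows/columns in the sector order above):
  C_11 = (0.65)(0.65) − (-0.05)(0.00) = 0.4225
  C_12 = −[(-0.20)(0.65) − (-0.05)(-0.25)] = 0.1425
  C_13 = (-0.20)(0.00) − (0.65)(-0.25) = 0.1625
  C_21 = −[(-0.25)(0.65) − (-0.35)(0.00)] = 0.1625
  C_22 = (0.70)(0.65) − (-0.35)(-0.25) = 0.3675
  C_23 = −[(0.70)(0.00) − (-0.25)(-0.25)] = 0.0625
  C_31 = (-0.25)(-0.05) − (-0.35)(0.65) = 0.2400
  C_32 = −[(0.70)(-0.05) − (-0.35)(-0.20)] = 0.1050
  C_33 = (0.70)(0.65) − (-0.25)(-0.20) = 0.4050
det(I−A) = Σ_j (I−A)_1j·C_1j = (0.70)(0.4225) + (-0.25)(0.1425) + (-0.35)(0.1625) = 0.20325
adj(I−A) = Cᵀ =
  [ 0.4225   0.1625   0.2400]
  [ 0.1425   0.3675   0.1050]
  [ 0.1625   0.0625   0.4050]
(I − A)⁻¹ = adj(I−A) / det(I−A) ≈
  [   2.0787     0.7995     1.1808]
  [   0.7011     1.8081     0.5166]
  [   0.7995     0.3075     1.9926]
Δx = (I − A)⁻¹ Δd with Δd having -10 in the Toys component and 0 elsewhere.
So Δx_1 = L_13 · (-10), where L_13 = adj(I−A)_13 / det(I−A) = 0.2400 / 0.20325.
Δx_1 = 0.2400 × (-10) / 0.20325 = -2.40 / 0.20325 ≈ -11.808.

Δx_1 = -11.808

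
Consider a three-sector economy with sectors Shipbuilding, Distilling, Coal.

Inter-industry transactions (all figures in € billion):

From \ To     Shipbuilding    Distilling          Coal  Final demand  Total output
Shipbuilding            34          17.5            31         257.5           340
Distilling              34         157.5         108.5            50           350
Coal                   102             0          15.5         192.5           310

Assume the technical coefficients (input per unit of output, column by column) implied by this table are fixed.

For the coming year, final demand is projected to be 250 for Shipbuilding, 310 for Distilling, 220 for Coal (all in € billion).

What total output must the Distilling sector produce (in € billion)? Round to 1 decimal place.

Technical coefficients a_ij = z_ij / X_j:
  a_SS = 34/340 = 0.10, a_DS = 34/340 = 0.10, a_CS = 102/340 = 0.30
  a_SD = 17.5/350 = 0.05, a_DD = 157.5/350 = 0.45, a_CD = 0/350 = 0.00
  a_SC = 31/310 = 0.10, a_DC = 108.5/310 = 0.35, a_CC = 15.5/310 = 0.05
I − A =
  [   0.90    -0.05    -0.10]
  [  -0.10     0.55    -0.35]
  [  -0.30     0.00     0.95]
Cofactors of I−A, C_ij = (−1)^(i+j)·(minor ij) (rows/columns in the sector order above):
  C_11 = (0.55)(0.95) − (-0.35)(0.00) = 0.5225
  C_12 = −[(-0.10)(0.95) − (-0.35)(-0.30)] = 0.2000
  C_13 = (-0.10)(0.00) − (0.55)(-0.30) = 0.1650
  C_21 = −[(-0.05)(0.95) − (-0.10)(0.00)] = 0.0475
  C_22 = (0.90)(0.95) − (-0.10)(-0.30) = 0.8250
  C_23 = −[(0.90)(0.00) − (-0.05)(-0.30)] = 0.0150
  C_31 = (-0.05)(-0.35) − (-0.10)(0.55) = 0.0725
  C_32 = −[(0.90)(-0.35) − (-0.10)(-0.10)] = 0.3250
  C_33 = (0.90)(0.55) − (-0.05)(-0.10) = 0.4900
det(I−A) = Σ_j (I−A)_1j·C_1j = (0.90)(0.5225) + (-0.05)(0.2000) + (-0.10)(0.1650) = 0.44375
adj(I−A) = Cᵀ =
  [ 0.5225   0.0475   0.0725]
  [ 0.2000   0.8250   0.3250]
  [ 0.1650   0.0150   0.4900]
(I − A)⁻¹ = adj(I−A) / det(I−A) ≈
  [   1.1775     0.1070     0.1634]
  [   0.4507     1.8592     0.7324]
  [   0.3718     0.0338     1.1042]
x = (I − A)⁻¹ d = adj(I−A)·d / det(I−A), with det(I−A) = 0.44375:
  x_S = (0.5225·250 + 0.0475·310 + 0.0725·220) / 0.44375 = 161.30 / 0.44375 ≈ 363.5
  x_D = (0.2000·250 + 0.8250·310 + 0.3250·220) / 0.44375 = 377.25 / 0.44375 ≈ 850.1
  x_C = (0.1650·250 + 0.0150·310 + 0.4900·220) / 0.44375 = 153.70 / 0.44375 ≈ 346.4

x_D = 850.1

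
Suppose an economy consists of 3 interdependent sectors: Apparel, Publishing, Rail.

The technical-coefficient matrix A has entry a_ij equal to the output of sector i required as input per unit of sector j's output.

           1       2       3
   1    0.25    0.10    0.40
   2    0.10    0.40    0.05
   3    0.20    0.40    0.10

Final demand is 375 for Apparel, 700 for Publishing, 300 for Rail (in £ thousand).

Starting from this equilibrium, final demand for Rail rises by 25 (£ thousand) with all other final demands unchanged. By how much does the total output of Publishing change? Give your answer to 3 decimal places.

I − A =
  [   0.75    -0.10    -0.40]
  [  -0.10     0.60    -0.05]
  [  -0.20    -0.40     0.90]
Cofactors of I−A, C_ij = (−1)^(i+j)·(minor ij) (rows/columns in the sector order above):
  C_11 = (0.60)(0.90) − (-0.05)(-0.40) = 0.5200
  C_12 = −[(-0.10)(0.90) − (-0.05)(-0.20)] = 0.1000
  C_13 = (-0.10)(-0.40) − (0.60)(-0.20) = 0.1600
  C_21 = −[(-0.10)(0.90) − (-0.40)(-0.40)] = 0.2500
  C_22 = (0.75)(0.90) − (-0.40)(-0.20) = 0.5950
  C_23 = −[(0.75)(-0.40) − (-0.10)(-0.20)] = 0.3200
  C_31 = (-0.10)(-0.05) − (-0.40)(0.60) = 0.2450
  C_32 = −[(0.75)(-0.05) − (-0.40)(-0.10)] = 0.0775
  C_33 = (0.75)(0.60) − (-0.10)(-0.10) = 0.4400
det(I−A) = Σ_j (I−A)_1j·C_1j = (0.75)(0.5200) + (-0.10)(0.1000) + (-0.40)(0.1600) = 0.3160
adj(I−A) = Cᵀ =
  [ 0.5200   0.2500   0.2450]
  [ 0.1000   0.5950   0.0775]
  [ 0.1600   0.3200   0.4400]
(I − A)⁻¹ = adj(I−A) / det(I−A) ≈
  [   1.6456     0.7911     0.7753]
  [   0.3165     1.8829     0.2453]
  [   0.5063     1.0127     1.3924]
Δx = (I − A)⁻¹ Δd with Δd having +25 in the Rail component and 0 elsewhere.
So Δx_2 = L_23 · (+25), where L_23 = adj(I−A)_23 / det(I−A) = 0.0775 / 0.3160.
Δx_2 = 0.0775 × (+25) / 0.3160 = 1.9375 / 0.3160 ≈ 6.131.

Δx_2 = 6.131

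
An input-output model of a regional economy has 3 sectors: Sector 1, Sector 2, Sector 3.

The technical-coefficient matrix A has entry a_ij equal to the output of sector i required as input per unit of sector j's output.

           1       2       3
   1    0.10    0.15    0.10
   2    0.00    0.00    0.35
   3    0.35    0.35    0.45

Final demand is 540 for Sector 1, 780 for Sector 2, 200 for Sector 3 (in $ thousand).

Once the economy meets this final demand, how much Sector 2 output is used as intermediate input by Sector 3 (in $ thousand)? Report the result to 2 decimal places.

z_23 = 692.50

I − A =
  [   0.90    -0.15    -0.10]
  [   0.00     1.00    -0.35]
  [  -0.35    -0.35     0.55]
Cofactors of I−A, C_ij = (−1)^(i+j)·(minor ij) (rows/columns in the sector order above):
  C_11 = (1.00)(0.55) − (-0.35)(-0.35) = 0.4275
  C_12 = −[(0.00)(0.55) − (-0.35)(-0.35)] = 0.1225
  C_13 = (0.00)(-0.35) − (1.00)(-0.35) = 0.3500
  C_21 = −[(-0.15)(0.55) − (-0.10)(-0.35)] = 0.1175
  C_22 = (0.90)(0.55) − (-0.10)(-0.35) = 0.4600
  C_23 = −[(0.90)(-0.35) − (-0.15)(-0.35)] = 0.3675
  C_31 = (-0.15)(-0.35) − (-0.10)(1.00) = 0.1525
  C_32 = −[(0.90)(-0.35) − (-0.10)(0.00)] = 0.3150
  C_33 = (0.90)(1.00) − (-0.15)(0.00) = 0.9000
det(I−A) = Σ_j (I−A)_1j·C_1j = (0.90)(0.4275) + (-0.15)(0.1225) + (-0.10)(0.3500) = 0.331375
adj(I−A) = Cᵀ =
  [ 0.4275   0.1175   0.1525]
  [ 0.1225   0.4600   0.3150]
  [ 0.3500   0.3675   0.9000]
(I − A)⁻¹ = adj(I−A) / det(I−A) ≈
  [   1.2901     0.3546     0.4602]
  [   0.3697     1.3882     0.9506]
  [   1.0562     1.1090     2.7160]
First solve x = (I − A)⁻¹ d = adj(I−A)·d / det(I−A); in particular x_3 = (0.3500·540 + 0.3675·780 + 0.9000·200) / 0.331375 = 655.65 / 0.331375 ≈ 1978.5741.
Intermediate flow from 2 to 3: z_23 = a_23 · x_3 = 0.35 × 655.65 / 0.331375 = 229.4775 / 0.331375 ≈ 692.50.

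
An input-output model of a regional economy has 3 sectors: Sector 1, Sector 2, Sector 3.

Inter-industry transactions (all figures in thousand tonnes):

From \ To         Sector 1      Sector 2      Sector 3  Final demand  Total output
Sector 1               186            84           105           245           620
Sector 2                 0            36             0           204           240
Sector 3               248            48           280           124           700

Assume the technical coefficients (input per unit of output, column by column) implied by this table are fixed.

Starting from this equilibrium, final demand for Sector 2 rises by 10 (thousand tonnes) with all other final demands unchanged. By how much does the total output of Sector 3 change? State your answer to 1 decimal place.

Technical coefficients a_ij = z_ij / X_j:
  a_11 = 186/620 = 0.30, a_21 = 0/620 = 0.00, a_31 = 248/620 = 0.40
  a_12 = 84/240 = 0.35, a_22 = 36/240 = 0.15, a_32 = 48/240 = 0.20
  a_13 = 105/700 = 0.15, a_23 = 0/700 = 0.00, a_33 = 280/700 = 0.40
I − A =
  [   0.70    -0.35    -0.15]
  [   0.00     0.85     0.00]
  [  -0.40    -0.20     0.60]
Cofactors of I−A, C_ij = (−1)^(i+j)·(minor ij) (rows/columns in the sector order above):
  C_11 = (0.85)(0.60) − (0.00)(-0.20) = 0.5100
  C_12 = −[(0.00)(0.60) − (0.00)(-0.40)] = 0.0000
  C_13 = (0.00)(-0.20) − (0.85)(-0.40) = 0.3400
  C_21 = −[(-0.35)(0.60) − (-0.15)(-0.20)] = 0.2400
  C_22 = (0.70)(0.60) − (-0.15)(-0.40) = 0.3600
  C_23 = −[(0.70)(-0.20) − (-0.35)(-0.40)] = 0.2800
  C_31 = (-0.35)(0.00) − (-0.15)(0.85) = 0.1275
  C_32 = −[(0.70)(0.00) − (-0.15)(0.00)] = 0.0000
  C_33 = (0.70)(0.85) − (-0.35)(0.00) = 0.5950
det(I−A) = Σ_j (I−A)_1j·C_1j = (0.70)(0.5100) + (-0.35)(0.0000) + (-0.15)(0.3400) = 0.3060
adj(I−A) = Cᵀ =
  [ 0.5100   0.2400   0.1275]
  [ 0.0000   0.3600   0.0000]
  [ 0.3400   0.2800   0.5950]
(I − A)⁻¹ = adj(I−A) / det(I−A) ≈
  [   1.6667     0.7843     0.4167]
  [   0.0000     1.1765     0.0000]
  [   1.1111     0.9150     1.9444]
Δx = (I − A)⁻¹ Δd with Δd having +10 in the Sector 2 component and 0 elsewhere.
So Δx_3 = L_32 · (+10), where L_32 = adj(I−A)_32 / det(I−A) = 0.2800 / 0.3060.
Δx_3 = 0.2800 × (+10) / 0.3060 = 2.80 / 0.3060 ≈ 9.2.

Δx_3 = 9.2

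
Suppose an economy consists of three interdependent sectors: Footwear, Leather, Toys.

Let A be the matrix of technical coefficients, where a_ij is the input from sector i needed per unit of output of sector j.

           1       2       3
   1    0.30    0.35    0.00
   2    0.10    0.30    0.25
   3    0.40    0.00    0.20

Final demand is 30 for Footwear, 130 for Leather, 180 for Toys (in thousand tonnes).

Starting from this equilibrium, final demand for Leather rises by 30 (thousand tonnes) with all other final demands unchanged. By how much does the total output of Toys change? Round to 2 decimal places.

Δx_3 = 12.77

I − A =
  [   0.70    -0.35     0.00]
  [  -0.10     0.70    -0.25]
  [  -0.40     0.00     0.80]
Cofactors of I−A, C_ij = (−1)^(i+j)·(minor ij) (rows/columns in the sector order above):
  C_11 = (0.70)(0.80) − (-0.25)(0.00) = 0.5600
  C_12 = −[(-0.10)(0.80) − (-0.25)(-0.40)] = 0.1800
  C_13 = (-0.10)(0.00) − (0.70)(-0.40) = 0.2800
  C_21 = −[(-0.35)(0.80) − (0.00)(0.00)] = 0.2800
  C_22 = (0.70)(0.80) − (0.00)(-0.40) = 0.5600
  C_23 = −[(0.70)(0.00) − (-0.35)(-0.40)] = 0.1400
  C_31 = (-0.35)(-0.25) − (0.00)(0.70) = 0.0875
  C_32 = −[(0.70)(-0.25) − (0.00)(-0.10)] = 0.1750
  C_33 = (0.70)(0.70) − (-0.35)(-0.10) = 0.4550
det(I−A) = Σ_j (I−A)_1j·C_1j = (0.70)(0.5600) + (-0.35)(0.1800) + (0.00)(0.2800) = 0.3290
adj(I−A) = Cᵀ =
  [ 0.5600   0.2800   0.0875]
  [ 0.1800   0.5600   0.1750]
  [ 0.2800   0.1400   0.4550]
(I − A)⁻¹ = adj(I−A) / det(I−A) ≈
  [   1.7021     0.8511     0.2660]
  [   0.5471     1.7021     0.5319]
  [   0.8511     0.4255     1.3830]
Δx = (I − A)⁻¹ Δd with Δd having +30 in the Leather component and 0 elsewhere.
So Δx_3 = L_32 · (+30), where L_32 = adj(I−A)_32 / det(I−A) = 0.1400 / 0.3290.
Δx_3 = 0.1400 × (+30) / 0.3290 = 4.20 / 0.3290 ≈ 12.77.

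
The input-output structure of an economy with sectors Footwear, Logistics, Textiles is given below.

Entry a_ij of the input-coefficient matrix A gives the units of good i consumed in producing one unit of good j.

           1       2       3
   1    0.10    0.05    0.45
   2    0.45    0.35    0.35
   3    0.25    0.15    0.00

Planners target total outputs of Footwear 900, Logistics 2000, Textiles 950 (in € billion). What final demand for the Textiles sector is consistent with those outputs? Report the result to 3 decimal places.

d_3 = 425.000

I − A =
  [   0.90    -0.05    -0.45]
  [  -0.45     0.65    -0.35]
  [  -0.25    -0.15     1.00]
d = (I − A) x:
  d_1 = (+0.90)·900 + (-0.05)·2000 + (-0.45)·950 = 282.500
  d_2 = (-0.45)·900 + (+0.65)·2000 + (-0.35)·950 = 562.500
  d_3 = (-0.25)·900 + (-0.15)·2000 + (+1.00)·950 = 425.000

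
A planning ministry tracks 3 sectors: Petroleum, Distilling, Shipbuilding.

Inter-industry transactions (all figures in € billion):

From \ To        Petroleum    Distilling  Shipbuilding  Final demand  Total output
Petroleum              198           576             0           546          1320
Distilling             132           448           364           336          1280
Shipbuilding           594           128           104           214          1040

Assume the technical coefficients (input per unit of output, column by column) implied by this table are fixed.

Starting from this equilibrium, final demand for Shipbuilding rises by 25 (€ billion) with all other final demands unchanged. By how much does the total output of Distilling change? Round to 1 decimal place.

Δx_2 = 20.9

Technical coefficients a_ij = z_ij / X_j:
  a_11 = 198/1320 = 0.15, a_21 = 132/1320 = 0.10, a_31 = 594/1320 = 0.45
  a_12 = 576/1280 = 0.45, a_22 = 448/1280 = 0.35, a_32 = 128/1280 = 0.10
  a_13 = 0/1040 = 0.00, a_23 = 364/1040 = 0.35, a_33 = 104/1040 = 0.10
I − A =
  [   0.85    -0.45     0.00]
  [  -0.10     0.65    -0.35]
  [  -0.45    -0.10     0.90]
Cofactors of I−A, C_ij = (−1)^(i+j)·(minor ij) (rows/columns in the sector order above):
  C_11 = (0.65)(0.90) − (-0.35)(-0.10) = 0.5500
  C_12 = −[(-0.10)(0.90) − (-0.35)(-0.45)] = 0.2475
  C_13 = (-0.10)(-0.10) − (0.65)(-0.45) = 0.3025
  C_21 = −[(-0.45)(0.90) − (0.00)(-0.10)] = 0.4050
  C_22 = (0.85)(0.90) − (0.00)(-0.45) = 0.7650
  C_23 = −[(0.85)(-0.10) − (-0.45)(-0.45)] = 0.2875
  C_31 = (-0.45)(-0.35) − (0.00)(0.65) = 0.1575
  C_32 = −[(0.85)(-0.35) − (0.00)(-0.10)] = 0.2975
  C_33 = (0.85)(0.65) − (-0.45)(-0.10) = 0.5075
det(I−A) = Σ_j (I−A)_1j·C_1j = (0.85)(0.5500) + (-0.45)(0.2475) + (0.00)(0.3025) = 0.356125
adj(I−A) = Cᵀ =
  [ 0.5500   0.4050   0.1575]
  [ 0.2475   0.7650   0.2975]
  [ 0.3025   0.2875   0.5075]
(I − A)⁻¹ = adj(I−A) / det(I−A) ≈
  [   1.5444     1.1372     0.4423]
  [   0.6950     2.1481     0.8354]
  [   0.8494     0.8073     1.4251]
Δx = (I − A)⁻¹ Δd with Δd having +25 in the Shipbuilding component and 0 elsewhere.
So Δx_2 = L_23 · (+25), where L_23 = adj(I−A)_23 / det(I−A) = 0.2975 / 0.356125.
Δx_2 = 0.2975 × (+25) / 0.356125 = 7.4375 / 0.356125 ≈ 20.9.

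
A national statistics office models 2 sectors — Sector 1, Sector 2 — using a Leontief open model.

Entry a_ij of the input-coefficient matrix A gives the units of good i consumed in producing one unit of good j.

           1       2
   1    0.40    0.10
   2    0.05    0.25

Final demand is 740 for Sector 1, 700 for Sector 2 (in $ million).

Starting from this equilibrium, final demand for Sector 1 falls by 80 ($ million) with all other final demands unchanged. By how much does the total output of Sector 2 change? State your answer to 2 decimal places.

I − A =
  [   0.60    -0.10]
  [  -0.05     0.75]
det(I−A) = (0.60)(0.75) − (-0.10)(-0.05) = 0.4450
adj(I−A) = [[0.75, 0.10], [0.05, 0.60]]
(I − A)⁻¹ = adj(I−A) / det(I−A) ≈
  [   1.6854     0.2247]
  [   0.1124     1.3483]
Δx = (I − A)⁻¹ Δd with Δd having -80 in the Sector 1 component and 0 elsewhere.
So Δx_2 = L_21 · (-80), where L_21 = adj(I−A)_21 / det(I−A) = 0.05 / 0.4450.
Δx_2 = 0.05 × (-80) / 0.4450 = -4.00 / 0.4450 ≈ -8.99.

Δx_2 = -8.99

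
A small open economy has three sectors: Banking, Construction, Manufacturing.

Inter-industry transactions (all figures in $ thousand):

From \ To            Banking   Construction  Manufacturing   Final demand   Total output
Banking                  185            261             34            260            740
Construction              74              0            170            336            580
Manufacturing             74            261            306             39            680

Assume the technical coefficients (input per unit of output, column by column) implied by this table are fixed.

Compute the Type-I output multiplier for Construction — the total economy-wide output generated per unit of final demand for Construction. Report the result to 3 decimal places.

m_C = 3.721

Technical coefficients a_ij = z_ij / X_j:
  a_BB = 185/740 = 0.25, a_CB = 74/740 = 0.10, a_MB = 74/740 = 0.10
  a_BC = 261/580 = 0.45, a_CC = 0/580 = 0.00, a_MC = 261/580 = 0.45
  a_BM = 34/680 = 0.05, a_CM = 170/680 = 0.25, a_MM = 306/680 = 0.45
I − A =
  [   0.75    -0.45    -0.05]
  [  -0.10     1.00    -0.25]
  [  -0.10    -0.45     0.55]
Cofactors of I−A, C_ij = (−1)^(i+j)·(minor ij) (rows/columns in the sector order above):
  C_11 = (1.00)(0.55) − (-0.25)(-0.45) = 0.4375
  C_12 = −[(-0.10)(0.55) − (-0.25)(-0.10)] = 0.0800
  C_13 = (-0.10)(-0.45) − (1.00)(-0.10) = 0.1450
  C_21 = −[(-0.45)(0.55) − (-0.05)(-0.45)] = 0.2700
  C_22 = (0.75)(0.55) − (-0.05)(-0.10) = 0.4075
  C_23 = −[(0.75)(-0.45) − (-0.45)(-0.10)] = 0.3825
  C_31 = (-0.45)(-0.25) − (-0.05)(1.00) = 0.1625
  C_32 = −[(0.75)(-0.25) − (-0.05)(-0.10)] = 0.1925
  C_33 = (0.75)(1.00) − (-0.45)(-0.10) = 0.7050
det(I−A) = Σ_j (I−A)_1j·C_1j = (0.75)(0.4375) + (-0.45)(0.0800) + (-0.05)(0.1450) = 0.284875
adj(I−A) = Cᵀ =
  [ 0.4375   0.2700   0.1625]
  [ 0.0800   0.4075   0.1925]
  [ 0.1450   0.3825   0.7050]
(I − A)⁻¹ = adj(I−A) / det(I−A) ≈
  [   1.5358     0.9478     0.5704]
  [   0.2808     1.4305     0.6757]
  [   0.5090     1.3427     2.4748]
The output multiplier for sector j is the column-j sum of the Leontief inverse (I − A)⁻¹ = adj(I−A) / det(I−A).
Column C of adj(I−A): (0.2700, 0.4075, 0.3825); det(I−A) = 0.284875.
m_C = (0.2700 + 0.4075 + 0.3825) / 0.284875 = 1.06 / 0.284875 ≈ 3.721.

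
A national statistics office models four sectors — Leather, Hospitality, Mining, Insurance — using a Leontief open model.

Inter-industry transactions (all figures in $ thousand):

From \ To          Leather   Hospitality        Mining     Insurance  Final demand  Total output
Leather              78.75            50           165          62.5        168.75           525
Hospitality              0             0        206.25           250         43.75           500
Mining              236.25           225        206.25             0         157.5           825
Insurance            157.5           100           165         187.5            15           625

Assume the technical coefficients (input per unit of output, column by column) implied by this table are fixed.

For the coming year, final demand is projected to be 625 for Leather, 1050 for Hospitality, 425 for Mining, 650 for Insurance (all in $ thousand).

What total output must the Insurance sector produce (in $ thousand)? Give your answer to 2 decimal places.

Technical coefficients a_ij = z_ij / X_j:
  a_LL = 78.75/525 = 0.15, a_HL = 0/525 = 0.00, a_ML = 236.25/525 = 0.45, a_IL = 157.5/525 = 0.30
  a_LH = 50/500 = 0.10, a_HH = 0/500 = 0.00, a_MH = 225/500 = 0.45, a_IH = 100/500 = 0.20
  a_LM = 165/825 = 0.20, a_HM = 206.25/825 = 0.25, a_MM = 206.25/825 = 0.25, a_IM = 165/825 = 0.20
  a_LI = 62.5/625 = 0.10, a_HI = 250/625 = 0.40, a_MI = 0/625 = 0.00, a_II = 187.5/625 = 0.30
I − A =
  [   0.85    -0.10    -0.20    -0.10]
  [   0.00     1.00    -0.25    -0.40]
  [  -0.45    -0.45     0.75     0.00]
  [  -0.30    -0.20    -0.20     0.70]
Compute the cofactors C_ij = (−1)^(i+j)·(3×3 minor ij) of I−A; the adjugate is their transpose:
adj(I−A) = Cᵀ =
  [ 0.350250   0.139500   0.174500   0.129750]
  [ 0.204750   0.351750   0.233250   0.230250]
  [ 0.333000   0.294750   0.485000   0.216000]
  [ 0.303750   0.244500   0.280000   0.440625]
det(I−A) = Σ_j (I−A)_1j·C_1j = (0.85)(0.350250) + (-0.10)(0.204750) + (-0.20)(0.333000) + (-0.10)(0.303750) = 0.1802625
(I − A)⁻¹ = adj(I−A) / det(I−A) ≈
  [   1.9430     0.7739     0.9680     0.7198]
  [   1.1358     1.9513     1.2939     1.2773]
  [   1.8473     1.6351     2.6905     1.1983]
  [   1.6850     1.3564     1.5533     2.4444]
x = (I − A)⁻¹ d = adj(I−A)·d / det(I−A), with det(I−A) = 0.1802625:
  x_L = (0.350250·625 + 0.139500·1050 + 0.174500·425 + 0.129750·650) / 0.1802625 = 523.88125 / 0.1802625 ≈ 2906.21
  x_H = (0.204750·625 + 0.351750·1050 + 0.233250·425 + 0.230250·650) / 0.1802625 = 746.10 / 0.1802625 ≈ 4138.96
  x_M = (0.333000·625 + 0.294750·1050 + 0.485000·425 + 0.216000·650) / 0.1802625 = 864.1375 / 0.1802625 ≈ 4793.77
  x_I = (0.303750·625 + 0.244500·1050 + 0.280000·425 + 0.440625·650) / 0.1802625 = 851.975 / 0.1802625 ≈ 4726.30

x_I = 4726.30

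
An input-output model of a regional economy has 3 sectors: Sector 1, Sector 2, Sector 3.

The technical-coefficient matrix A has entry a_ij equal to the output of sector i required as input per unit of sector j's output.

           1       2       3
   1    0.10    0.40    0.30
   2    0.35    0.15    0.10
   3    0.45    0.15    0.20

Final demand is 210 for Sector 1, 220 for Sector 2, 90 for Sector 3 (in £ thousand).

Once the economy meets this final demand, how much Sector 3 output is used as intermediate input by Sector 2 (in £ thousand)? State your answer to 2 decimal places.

I − A =
  [   0.90    -0.40    -0.30]
  [  -0.35     0.85    -0.10]
  [  -0.45    -0.15     0.80]
Cofactors of I−A, C_ij = (−1)^(i+j)·(minor ij) (rows/columns in the sector order above):
  C_11 = (0.85)(0.80) − (-0.10)(-0.15) = 0.6650
  C_12 = −[(-0.35)(0.80) − (-0.10)(-0.45)] = 0.3250
  C_13 = (-0.35)(-0.15) − (0.85)(-0.45) = 0.4350
  C_21 = −[(-0.40)(0.80) − (-0.30)(-0.15)] = 0.3650
  C_22 = (0.90)(0.80) − (-0.30)(-0.45) = 0.5850
  C_23 = −[(0.90)(-0.15) − (-0.40)(-0.45)] = 0.3150
  C_31 = (-0.40)(-0.10) − (-0.30)(0.85) = 0.2950
  C_32 = −[(0.90)(-0.10) − (-0.30)(-0.35)] = 0.1950
  C_33 = (0.90)(0.85) − (-0.40)(-0.35) = 0.6250
det(I−A) = Σ_j (I−A)_1j·C_1j = (0.90)(0.6650) + (-0.40)(0.3250) + (-0.30)(0.4350) = 0.3380
adj(I−A) = Cᵀ =
  [ 0.6650   0.3650   0.2950]
  [ 0.3250   0.5850   0.1950]
  [ 0.4350   0.3150   0.6250]
(I − A)⁻¹ = adj(I−A) / det(I−A) ≈
  [   1.9675     1.0799     0.8728]
  [   0.9615     1.7308     0.5769]
  [   1.2870     0.9320     1.8491]
First solve x = (I − A)⁻¹ d = adj(I−A)·d / det(I−A); in particular x_2 = (0.3250·210 + 0.5850·220 + 0.1950·90) / 0.3380 = 214.50 / 0.3380 ≈ 634.6154.
Intermediate flow from 3 to 2: z_32 = a_32 · x_2 = 0.15 × 214.50 / 0.3380 = 32.175 / 0.3380 ≈ 95.19.

z_32 = 95.19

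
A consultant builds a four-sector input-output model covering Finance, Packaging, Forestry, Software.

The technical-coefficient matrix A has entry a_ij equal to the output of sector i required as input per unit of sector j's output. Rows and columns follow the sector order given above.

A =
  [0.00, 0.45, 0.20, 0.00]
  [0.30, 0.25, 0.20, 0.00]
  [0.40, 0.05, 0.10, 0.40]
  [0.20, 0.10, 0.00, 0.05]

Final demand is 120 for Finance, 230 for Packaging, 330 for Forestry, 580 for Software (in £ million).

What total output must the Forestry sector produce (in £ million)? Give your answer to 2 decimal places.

I − A =
  [   1.00    -0.45    -0.20     0.00]
  [  -0.30     0.75    -0.20     0.00]
  [  -0.40    -0.05     0.90    -0.40]
  [  -0.20    -0.10     0.00     0.95]
Compute the cofactors C_ij = (−1)^(i+j)·(3×3 minor ij) of I−A; the adjugate is their transpose:
adj(I−A) = Cᵀ =
  [ 0.62375   0.40225   0.22800   0.09600]
  [ 0.34850   0.76300   0.24700   0.10400]
  [ 0.37125   0.29450   0.58425   0.24600]
  [ 0.16800   0.16500   0.07400   0.44450]
det(I−A) = Σ_j (I−A)_1j·C_1j = (1.00)(0.62375) + (-0.45)(0.34850) + (-0.20)(0.37125) + (0.00)(0.16800) = 0.392675
(I − A)⁻¹ = adj(I−A) / det(I−A) ≈
  [   1.5885     1.0244     0.5806     0.2445]
  [   0.8875     1.9431     0.6290     0.2649]
  [   0.9454     0.7500     1.4879     0.6265]
  [   0.4278     0.4202     0.1885     1.1320]
x = (I − A)⁻¹ d = adj(I−A)·d / det(I−A), with det(I−A) = 0.392675:
  x_1 = (0.62375·120 + 0.40225·230 + 0.22800·330 + 0.09600·580) / 0.392675 = 298.2875 / 0.392675 ≈ 759.63
  x_2 = (0.34850·120 + 0.76300·230 + 0.24700·330 + 0.10400·580) / 0.392675 = 359.14 / 0.392675 ≈ 914.60
  x_3 = (0.37125·120 + 0.29450·230 + 0.58425·330 + 0.24600·580) / 0.392675 = 447.7675 / 0.392675 ≈ 1140.30
  x_4 = (0.16800·120 + 0.16500·230 + 0.07400·330 + 0.44450·580) / 0.392675 = 340.34 / 0.392675 ≈ 866.72

x_3 = 1140.30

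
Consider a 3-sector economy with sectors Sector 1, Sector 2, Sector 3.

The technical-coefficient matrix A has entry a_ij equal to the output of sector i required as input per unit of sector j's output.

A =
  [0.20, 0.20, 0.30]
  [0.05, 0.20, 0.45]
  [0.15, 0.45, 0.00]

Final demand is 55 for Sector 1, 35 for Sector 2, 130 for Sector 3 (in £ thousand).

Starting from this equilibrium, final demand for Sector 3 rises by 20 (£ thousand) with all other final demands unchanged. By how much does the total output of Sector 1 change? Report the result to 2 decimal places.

I − A =
  [   0.80    -0.20    -0.30]
  [  -0.05     0.80    -0.45]
  [  -0.15    -0.45     1.00]
Cofactors of I−A, C_ij = (−1)^(i+j)·(minor ij) (rows/columns in the sector order above):
  C_11 = (0.80)(1.00) − (-0.45)(-0.45) = 0.5975
  C_12 = −[(-0.05)(1.00) − (-0.45)(-0.15)] = 0.1175
  C_13 = (-0.05)(-0.45) − (0.80)(-0.15) = 0.1425
  C_21 = −[(-0.20)(1.00) − (-0.30)(-0.45)] = 0.3350
  C_22 = (0.80)(1.00) − (-0.30)(-0.15) = 0.7550
  C_23 = −[(0.80)(-0.45) − (-0.20)(-0.15)] = 0.3900
  C_31 = (-0.20)(-0.45) − (-0.30)(0.80) = 0.3300
  C_32 = −[(0.80)(-0.45) − (-0.30)(-0.05)] = 0.3750
  C_33 = (0.80)(0.80) − (-0.20)(-0.05) = 0.6300
det(I−A) = Σ_j (I−A)_1j·C_1j = (0.80)(0.5975) + (-0.20)(0.1175) + (-0.30)(0.1425) = 0.41175
adj(I−A) = Cᵀ =
  [ 0.5975   0.3350   0.3300]
  [ 0.1175   0.7550   0.3750]
  [ 0.1425   0.3900   0.6300]
(I − A)⁻¹ = adj(I−A) / det(I−A) ≈
  [   1.4511     0.8136     0.8015]
  [   0.2854     1.8336     0.9107]
  [   0.3461     0.9472     1.5301]
Δx = (I − A)⁻¹ Δd with Δd having +20 in the Sector 3 component and 0 elsewhere.
So Δx_1 = L_13 · (+20), where L_13 = adj(I−A)_13 / det(I−A) = 0.3300 / 0.41175.
Δx_1 = 0.3300 × (+20) / 0.41175 = 6.60 / 0.41175 ≈ 16.03.

Δx_1 = 16.03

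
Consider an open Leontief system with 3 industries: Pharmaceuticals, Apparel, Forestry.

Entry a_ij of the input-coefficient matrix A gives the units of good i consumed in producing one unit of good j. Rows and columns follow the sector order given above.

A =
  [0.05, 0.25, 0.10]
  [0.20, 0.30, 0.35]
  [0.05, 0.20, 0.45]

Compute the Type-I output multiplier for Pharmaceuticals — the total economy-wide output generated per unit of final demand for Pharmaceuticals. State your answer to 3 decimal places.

m_1 = 1.991

I − A =
  [   0.95    -0.25    -0.10]
  [  -0.20     0.70    -0.35]
  [  -0.05    -0.20     0.55]
Cofactors of I−A, C_ij = (−1)^(i+j)·(minor ij) (rows/columns in the sector order above):
  C_11 = (0.70)(0.55) − (-0.35)(-0.20) = 0.3150
  C_12 = −[(-0.20)(0.55) − (-0.35)(-0.05)] = 0.1275
  C_13 = (-0.20)(-0.20) − (0.70)(-0.05) = 0.0750
  C_21 = −[(-0.25)(0.55) − (-0.10)(-0.20)] = 0.1575
  C_22 = (0.95)(0.55) − (-0.10)(-0.05) = 0.5175
  C_23 = −[(0.95)(-0.20) − (-0.25)(-0.05)] = 0.2025
  C_31 = (-0.25)(-0.35) − (-0.10)(0.70) = 0.1575
  C_32 = −[(0.95)(-0.35) − (-0.10)(-0.20)] = 0.3525
  C_33 = (0.95)(0.70) − (-0.25)(-0.20) = 0.6150
det(I−A) = Σ_j (I−A)_1j·C_1j = (0.95)(0.3150) + (-0.25)(0.1275) + (-0.10)(0.0750) = 0.259875
adj(I−A) = Cᵀ =
  [ 0.3150   0.1575   0.1575]
  [ 0.1275   0.5175   0.3525]
  [ 0.0750   0.2025   0.6150]
(I − A)⁻¹ = adj(I−A) / det(I−A) ≈
  [   1.2121     0.6061     0.6061]
  [   0.4906     1.9913     1.3564]
  [   0.2886     0.7792     2.3665]
The output multiplier for sector j is the column-j sum of the Leontief inverse (I − A)⁻¹ = adj(I−A) / det(I−A).
Column 1 of adj(I−A): (0.3150, 0.1275, 0.0750); det(I−A) = 0.259875.
m_1 = (0.3150 + 0.1275 + 0.0750) / 0.259875 = 0.5175 / 0.259875 ≈ 1.991.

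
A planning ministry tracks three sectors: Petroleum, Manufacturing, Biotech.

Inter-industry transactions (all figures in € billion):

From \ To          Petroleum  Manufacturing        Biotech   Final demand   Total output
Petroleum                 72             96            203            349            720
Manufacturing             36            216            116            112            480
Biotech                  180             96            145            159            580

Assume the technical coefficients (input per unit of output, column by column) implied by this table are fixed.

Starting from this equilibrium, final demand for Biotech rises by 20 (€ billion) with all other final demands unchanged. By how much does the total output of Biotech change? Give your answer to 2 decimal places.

Δx_3 = 36.45

Technical coefficients a_ij = z_ij / X_j:
  a_11 = 72/720 = 0.10, a_21 = 36/720 = 0.05, a_31 = 180/720 = 0.25
  a_12 = 96/480 = 0.20, a_22 = 216/480 = 0.45, a_32 = 96/480 = 0.20
  a_13 = 203/580 = 0.35, a_23 = 116/580 = 0.20, a_33 = 145/580 = 0.25
I − A =
  [   0.90    -0.20    -0.35]
  [  -0.05     0.55    -0.20]
  [  -0.25    -0.20     0.75]
Cofactors of I−A, C_ij = (−1)^(i+j)·(minor ij) (rows/columns in the sector order above):
  C_11 = (0.55)(0.75) − (-0.20)(-0.20) = 0.3725
  C_12 = −[(-0.05)(0.75) − (-0.20)(-0.25)] = 0.0875
  C_13 = (-0.05)(-0.20) − (0.55)(-0.25) = 0.1475
  C_21 = −[(-0.20)(0.75) − (-0.35)(-0.20)] = 0.2200
  C_22 = (0.90)(0.75) − (-0.35)(-0.25) = 0.5875
  C_23 = −[(0.90)(-0.20) − (-0.20)(-0.25)] = 0.2300
  C_31 = (-0.20)(-0.20) − (-0.35)(0.55) = 0.2325
  C_32 = −[(0.90)(-0.20) − (-0.35)(-0.05)] = 0.1975
  C_33 = (0.90)(0.55) − (-0.20)(-0.05) = 0.4850
det(I−A) = Σ_j (I−A)_1j·C_1j = (0.90)(0.3725) + (-0.20)(0.0875) + (-0.35)(0.1475) = 0.266125
adj(I−A) = Cᵀ =
  [ 0.3725   0.2200   0.2325]
  [ 0.0875   0.5875   0.1975]
  [ 0.1475   0.2300   0.4850]
(I − A)⁻¹ = adj(I−A) / det(I−A) ≈
  [   1.3997     0.8267     0.8736]
  [   0.3288     2.2076     0.7421]
  [   0.5543     0.8643     1.8225]
Δx = (I − A)⁻¹ Δd with Δd having +20 in the Biotech component and 0 elsewhere.
So Δx_3 = L_33 · (+20), where L_33 = adj(I−A)_33 / det(I−A) = 0.4850 / 0.266125.
Δx_3 = 0.4850 × (+20) / 0.266125 = 9.70 / 0.266125 ≈ 36.45.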